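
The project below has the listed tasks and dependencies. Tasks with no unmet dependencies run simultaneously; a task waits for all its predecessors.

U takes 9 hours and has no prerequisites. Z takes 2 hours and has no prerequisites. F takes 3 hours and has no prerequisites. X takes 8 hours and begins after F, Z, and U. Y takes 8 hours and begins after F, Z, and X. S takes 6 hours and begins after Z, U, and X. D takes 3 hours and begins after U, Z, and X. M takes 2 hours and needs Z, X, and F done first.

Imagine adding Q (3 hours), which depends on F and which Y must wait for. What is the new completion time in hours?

25

Originally the project takes 25 hours.
With Q inserted, Y now waits for max(F, Z, X, Q).
New critical path: U→X→Y = 9+8+8 = 25 ⇒ 25 hours.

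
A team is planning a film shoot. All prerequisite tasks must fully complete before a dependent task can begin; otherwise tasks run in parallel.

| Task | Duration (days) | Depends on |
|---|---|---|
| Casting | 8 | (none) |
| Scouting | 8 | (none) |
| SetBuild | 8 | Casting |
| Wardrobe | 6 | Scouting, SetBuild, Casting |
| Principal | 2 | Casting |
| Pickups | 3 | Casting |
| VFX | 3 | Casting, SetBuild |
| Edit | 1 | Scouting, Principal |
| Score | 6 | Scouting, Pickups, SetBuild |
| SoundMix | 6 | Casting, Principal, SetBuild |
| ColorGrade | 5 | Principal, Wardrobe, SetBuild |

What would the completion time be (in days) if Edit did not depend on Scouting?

27

With the dependency in place, Casting→SetBuild→Wardrobe→ColorGrade = 8+8+6+5 = 27 sets the finish at 27 days.
Dropping Scouting→Edit doesn't change Edit's earliest start (10); another predecessor still binds.
The longest chain is now Casting→SetBuild→Wardrobe→ColorGrade = 8+8+6+5 = 27, so the schedule takes 27 days.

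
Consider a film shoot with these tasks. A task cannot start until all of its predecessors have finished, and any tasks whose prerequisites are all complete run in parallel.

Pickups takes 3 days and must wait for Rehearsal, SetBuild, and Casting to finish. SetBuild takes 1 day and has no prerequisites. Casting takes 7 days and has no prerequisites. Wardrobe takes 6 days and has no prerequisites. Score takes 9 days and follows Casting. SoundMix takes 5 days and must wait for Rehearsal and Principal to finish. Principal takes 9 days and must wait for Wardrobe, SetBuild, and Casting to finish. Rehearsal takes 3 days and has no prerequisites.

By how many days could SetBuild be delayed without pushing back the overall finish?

6

The longest chain is Casting→Principal→SoundMix = 7+9+5 = 21; overall finish 21 days.
The longest chain containing SetBuild totals 15 days.
So SetBuild can slip 7 − 1 = 6 days.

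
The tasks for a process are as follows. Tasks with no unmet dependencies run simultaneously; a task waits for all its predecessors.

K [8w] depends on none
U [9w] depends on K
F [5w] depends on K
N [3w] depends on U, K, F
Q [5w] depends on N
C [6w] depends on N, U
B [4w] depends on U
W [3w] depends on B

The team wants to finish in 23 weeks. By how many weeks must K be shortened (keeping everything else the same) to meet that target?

3

Current finish: 26 weeks; target: 23.
K is on every critical path, so each week cut from K cuts the finish by one (this holds down to a finish of 19).
Need 26 − 23 = 3 weeks off K → K becomes 5 weeks, finish becomes 23.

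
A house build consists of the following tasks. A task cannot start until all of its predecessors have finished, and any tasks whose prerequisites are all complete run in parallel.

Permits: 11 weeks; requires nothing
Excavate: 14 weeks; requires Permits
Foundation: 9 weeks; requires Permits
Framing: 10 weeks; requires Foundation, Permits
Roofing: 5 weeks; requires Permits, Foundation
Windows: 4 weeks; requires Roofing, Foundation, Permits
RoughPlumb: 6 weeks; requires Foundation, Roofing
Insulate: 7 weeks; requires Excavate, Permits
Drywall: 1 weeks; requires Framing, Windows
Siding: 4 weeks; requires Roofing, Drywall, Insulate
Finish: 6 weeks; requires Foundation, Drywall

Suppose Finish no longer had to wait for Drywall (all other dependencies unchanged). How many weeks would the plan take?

36

Original critical path: Permits→Foundation→Framing→Drywall→Finish = 11+9+10+1+6 = 37 ⇒ 37 weeks.
Without Drywall→Finish, Finish's earliest start moves from 31 to 20.
New critical path: Permits→Excavate→Insulate→Siding = 11+14+7+4 = 36 ⇒ 36 weeks.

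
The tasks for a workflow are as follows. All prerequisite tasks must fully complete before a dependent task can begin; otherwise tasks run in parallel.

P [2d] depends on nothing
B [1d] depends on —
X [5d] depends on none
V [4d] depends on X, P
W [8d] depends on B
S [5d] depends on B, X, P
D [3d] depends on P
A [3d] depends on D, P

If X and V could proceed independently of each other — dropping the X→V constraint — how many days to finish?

Before: longest chain X→S = 5+5 = 10, finish 10.
Without X→V, V's earliest start moves from 5 to 2.
After: X→S = 5+5 = 10 → 10 days.

10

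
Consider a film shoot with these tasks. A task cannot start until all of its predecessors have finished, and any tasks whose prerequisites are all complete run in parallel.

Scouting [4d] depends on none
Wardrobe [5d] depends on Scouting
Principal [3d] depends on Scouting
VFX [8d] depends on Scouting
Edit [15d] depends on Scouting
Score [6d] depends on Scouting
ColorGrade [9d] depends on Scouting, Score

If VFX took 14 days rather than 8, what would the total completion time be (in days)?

Critical path before the change: Scouting→Edit = 4+15 = 19 giving 19 days.
VFX has 7 days of float (longest path through it is 12).
The critical path is still Scouting→Edit; finish is now 19 days.

19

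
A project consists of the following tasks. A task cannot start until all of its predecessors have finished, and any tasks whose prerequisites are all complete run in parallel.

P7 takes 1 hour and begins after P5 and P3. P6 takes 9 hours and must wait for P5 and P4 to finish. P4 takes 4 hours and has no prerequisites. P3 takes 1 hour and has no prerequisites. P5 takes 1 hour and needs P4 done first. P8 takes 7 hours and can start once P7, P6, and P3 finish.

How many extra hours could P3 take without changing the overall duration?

12

P4→P5→P6→P8 = 4+1+9+7 = 21 sets the makespan at 21 hours.
The longest chain containing P3 totals 9 hours.
Slack of P3 = 12 − 0 = 12 hours.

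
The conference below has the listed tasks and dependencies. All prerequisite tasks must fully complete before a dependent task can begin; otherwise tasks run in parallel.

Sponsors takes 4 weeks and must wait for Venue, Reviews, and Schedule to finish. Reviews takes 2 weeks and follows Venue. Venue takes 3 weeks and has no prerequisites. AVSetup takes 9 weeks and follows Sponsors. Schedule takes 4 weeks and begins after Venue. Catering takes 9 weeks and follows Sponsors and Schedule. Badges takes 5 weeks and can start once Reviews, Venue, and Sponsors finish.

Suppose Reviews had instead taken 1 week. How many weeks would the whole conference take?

20

As given, the longest chain is Venue→Schedule→Sponsors→Catering = 3+4+4+9 = 20, so the finish is 20 weeks.
The longest path through Reviews is only 18 weeks, so Reviews has float 2.
The critical path is still Venue→Schedule→Sponsors→Catering; finish is now 20 weeks.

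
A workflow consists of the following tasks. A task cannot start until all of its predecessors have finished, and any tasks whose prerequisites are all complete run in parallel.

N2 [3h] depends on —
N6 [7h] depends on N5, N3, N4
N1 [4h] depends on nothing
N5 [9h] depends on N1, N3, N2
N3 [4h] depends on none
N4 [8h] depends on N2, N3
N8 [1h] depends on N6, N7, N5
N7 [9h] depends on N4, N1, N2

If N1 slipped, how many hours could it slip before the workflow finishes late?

N3→N4→N7→N8 = 4+8+9+1 = 22 sets the makespan at 22 hours.
The longest chain containing N1 totals 21 hours.
Float = 22 − 21 = 1.

1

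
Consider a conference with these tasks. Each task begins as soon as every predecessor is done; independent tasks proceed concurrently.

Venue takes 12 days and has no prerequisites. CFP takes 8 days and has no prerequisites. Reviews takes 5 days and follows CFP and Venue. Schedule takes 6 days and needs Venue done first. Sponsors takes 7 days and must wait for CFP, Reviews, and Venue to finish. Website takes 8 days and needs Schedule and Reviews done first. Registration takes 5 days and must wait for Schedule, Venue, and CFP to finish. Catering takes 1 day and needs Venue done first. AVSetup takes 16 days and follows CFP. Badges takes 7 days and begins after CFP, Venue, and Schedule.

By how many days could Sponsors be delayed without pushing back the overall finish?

Venue→Schedule→Website = 12+6+8 = 26 sets the makespan at 26 days.
The longest chain containing Sponsors totals 24 days.
Slack of Sponsors = 19 − 17 = 2 days.

2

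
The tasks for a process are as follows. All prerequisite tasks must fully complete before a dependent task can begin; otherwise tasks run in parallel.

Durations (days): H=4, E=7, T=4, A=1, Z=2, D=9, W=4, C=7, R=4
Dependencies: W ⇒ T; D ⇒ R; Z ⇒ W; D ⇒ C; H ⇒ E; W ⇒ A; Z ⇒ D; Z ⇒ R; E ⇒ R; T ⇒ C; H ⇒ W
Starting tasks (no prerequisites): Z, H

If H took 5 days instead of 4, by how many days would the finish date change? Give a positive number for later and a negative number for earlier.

The binding path is H→W→T→C = 4+4+4+7 = 19; finish at 19 days.
H lies on that path, so at 5 days the path becomes 20 days.
No other chain overtakes it, so the finish is 20 days.
Change in finish: 20 − 19 = +1 days.

1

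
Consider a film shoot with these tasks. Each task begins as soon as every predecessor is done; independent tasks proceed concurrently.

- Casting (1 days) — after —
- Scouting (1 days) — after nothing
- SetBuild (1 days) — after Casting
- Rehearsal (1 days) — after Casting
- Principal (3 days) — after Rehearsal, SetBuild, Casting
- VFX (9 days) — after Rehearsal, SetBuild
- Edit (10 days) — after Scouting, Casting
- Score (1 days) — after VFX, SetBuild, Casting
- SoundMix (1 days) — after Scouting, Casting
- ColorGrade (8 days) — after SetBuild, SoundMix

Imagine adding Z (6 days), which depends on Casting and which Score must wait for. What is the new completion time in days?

Originally the plan takes 12 days.
With Z inserted, Score now waits for max(VFX, SetBuild, Casting, Z).
New critical path: Casting→SetBuild→VFX→Score = 1+1+9+1 = 12 ⇒ 12 days.

12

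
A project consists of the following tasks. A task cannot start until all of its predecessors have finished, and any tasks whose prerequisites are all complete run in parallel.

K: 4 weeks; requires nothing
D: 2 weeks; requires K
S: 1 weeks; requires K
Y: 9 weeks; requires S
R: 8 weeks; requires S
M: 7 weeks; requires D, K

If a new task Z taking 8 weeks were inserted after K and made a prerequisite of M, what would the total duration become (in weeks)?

19

Originally the project takes 14 weeks.
With Z inserted, M now waits for max(D, K, Z).
New critical path: K→Z→M = 4+8+7 = 19 ⇒ 19 weeks.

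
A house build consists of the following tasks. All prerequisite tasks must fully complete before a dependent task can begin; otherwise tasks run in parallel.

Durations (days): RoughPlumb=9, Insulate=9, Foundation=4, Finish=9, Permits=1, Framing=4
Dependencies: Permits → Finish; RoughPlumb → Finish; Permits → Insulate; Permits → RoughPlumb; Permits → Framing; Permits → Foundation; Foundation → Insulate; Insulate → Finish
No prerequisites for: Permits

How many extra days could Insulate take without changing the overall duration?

Permits→Foundation→Insulate→Finish = 1+4+9+9 = 23 sets the makespan at 23 days.
The longest chain containing Insulate totals 23 days.
Float = 23 − 23 = 0.

0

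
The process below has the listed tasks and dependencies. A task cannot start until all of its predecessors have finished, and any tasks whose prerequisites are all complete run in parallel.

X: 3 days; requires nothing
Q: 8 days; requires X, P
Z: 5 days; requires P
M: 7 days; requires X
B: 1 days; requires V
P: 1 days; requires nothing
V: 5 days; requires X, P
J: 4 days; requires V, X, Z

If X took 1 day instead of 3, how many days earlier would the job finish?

As given, the longest chain is X→V→J = 3+5+4 = 12, so the finish is 12 days.
Since X is critical, the -2 change carries straight to that chain (now 10 days).
Now P→V→J = 1+5+4 = 10 is longest, so the finish becomes 10 days.
Change in finish: 10 − 12 = -2 days.

2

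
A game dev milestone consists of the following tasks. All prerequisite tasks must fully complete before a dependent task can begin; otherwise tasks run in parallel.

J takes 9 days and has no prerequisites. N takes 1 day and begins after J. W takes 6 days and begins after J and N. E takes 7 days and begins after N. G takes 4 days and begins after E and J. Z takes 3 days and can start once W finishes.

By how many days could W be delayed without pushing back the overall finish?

Critical path: J→N→E→G = 9+1+7+4 = 21, so the finish is 21 days.
Longest path through W: 19 days (earliest finish 16, latest finish 18).
Float = 21 − 19 = 2.

2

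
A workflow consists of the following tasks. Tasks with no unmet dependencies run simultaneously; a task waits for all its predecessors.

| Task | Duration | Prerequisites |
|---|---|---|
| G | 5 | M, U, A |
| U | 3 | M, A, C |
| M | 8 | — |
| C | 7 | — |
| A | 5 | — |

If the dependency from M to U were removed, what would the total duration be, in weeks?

Before: longest chain M→U→G = 8+3+5 = 16, finish 16.
Without M→U, U's earliest start moves from 8 to 7.
After: C→U→G = 7+3+5 = 15 → 15 weeks.

15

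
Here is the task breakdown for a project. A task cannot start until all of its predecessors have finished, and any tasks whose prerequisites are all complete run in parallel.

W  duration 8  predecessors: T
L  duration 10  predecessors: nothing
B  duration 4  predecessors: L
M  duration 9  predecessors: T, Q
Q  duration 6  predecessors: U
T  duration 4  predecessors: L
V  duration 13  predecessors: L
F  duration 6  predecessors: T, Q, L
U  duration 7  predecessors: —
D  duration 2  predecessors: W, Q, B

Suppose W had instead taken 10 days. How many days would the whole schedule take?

26

The binding path is L→T→W→D = 10+4+8+2 = 24; finish at 24 days.
W is on the critical path; changing it to 10 makes that path 26 days.
No other chain overtakes it, so the finish is 26 days.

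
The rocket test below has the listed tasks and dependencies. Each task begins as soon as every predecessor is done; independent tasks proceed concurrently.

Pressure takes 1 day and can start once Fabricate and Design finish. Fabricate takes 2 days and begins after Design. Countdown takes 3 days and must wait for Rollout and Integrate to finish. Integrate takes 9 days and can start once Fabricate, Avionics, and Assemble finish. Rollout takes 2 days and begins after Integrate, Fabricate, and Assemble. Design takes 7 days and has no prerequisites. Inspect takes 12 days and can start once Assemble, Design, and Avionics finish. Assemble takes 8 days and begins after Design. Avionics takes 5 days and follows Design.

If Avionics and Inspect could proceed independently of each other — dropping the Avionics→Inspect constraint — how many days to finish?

29

With the dependency in place, Design→Assemble→Integrate→Rollout→Countdown = 7+8+9+2+3 = 29 sets the finish at 29 days.
Dropping Avionics→Inspect doesn't change Inspect's earliest start (15); another predecessor still binds.
After: Design→Assemble→Integrate→Rollout→Countdown = 7+8+9+2+3 = 29 → 29 days.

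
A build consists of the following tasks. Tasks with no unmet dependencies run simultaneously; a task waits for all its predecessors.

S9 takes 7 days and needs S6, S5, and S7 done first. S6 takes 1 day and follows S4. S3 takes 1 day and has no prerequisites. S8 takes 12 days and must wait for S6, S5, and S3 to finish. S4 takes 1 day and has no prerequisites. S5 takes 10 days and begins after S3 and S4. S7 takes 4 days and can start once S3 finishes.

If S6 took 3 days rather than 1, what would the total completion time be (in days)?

23

Baseline: S3→S5→S8 = 1+10+12 = 23 → 23 days.
S6 is off the critical path — its longest chain is 14 days, giving 9 of slack.
That remains the longest chain; total 23 days.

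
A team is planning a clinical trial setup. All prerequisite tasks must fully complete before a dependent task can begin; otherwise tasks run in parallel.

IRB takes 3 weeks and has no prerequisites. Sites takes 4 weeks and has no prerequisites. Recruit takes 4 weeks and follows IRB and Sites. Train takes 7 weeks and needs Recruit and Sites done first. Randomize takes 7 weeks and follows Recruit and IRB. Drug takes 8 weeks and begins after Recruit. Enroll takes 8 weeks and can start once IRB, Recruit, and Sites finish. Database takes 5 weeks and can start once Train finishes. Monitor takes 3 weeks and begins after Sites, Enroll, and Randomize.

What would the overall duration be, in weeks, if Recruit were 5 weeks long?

Critical path before the change: Sites→Recruit→Train→Database = 4+4+7+5 = 20 giving 20 weeks.
Recruit is on the critical path; changing it to 5 makes that path 21 weeks.
That remains the longest chain; total 21 weeks.

21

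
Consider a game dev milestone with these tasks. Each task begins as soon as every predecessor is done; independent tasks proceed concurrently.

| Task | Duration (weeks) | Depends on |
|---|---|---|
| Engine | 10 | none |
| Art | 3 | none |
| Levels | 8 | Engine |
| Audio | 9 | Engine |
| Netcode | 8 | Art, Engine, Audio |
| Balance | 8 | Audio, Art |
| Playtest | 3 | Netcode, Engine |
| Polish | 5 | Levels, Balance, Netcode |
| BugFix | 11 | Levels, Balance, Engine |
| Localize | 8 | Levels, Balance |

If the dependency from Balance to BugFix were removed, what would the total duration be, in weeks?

Original critical path: Engine→Audio→Balance→BugFix = 10+9+8+11 = 38 ⇒ 38 weeks.
Without Balance→BugFix, BugFix's earliest start moves from 27 to 18.
The longest chain is now Engine→Audio→Balance→Localize = 10+9+8+8 = 35, so the schedule takes 35 weeks.

35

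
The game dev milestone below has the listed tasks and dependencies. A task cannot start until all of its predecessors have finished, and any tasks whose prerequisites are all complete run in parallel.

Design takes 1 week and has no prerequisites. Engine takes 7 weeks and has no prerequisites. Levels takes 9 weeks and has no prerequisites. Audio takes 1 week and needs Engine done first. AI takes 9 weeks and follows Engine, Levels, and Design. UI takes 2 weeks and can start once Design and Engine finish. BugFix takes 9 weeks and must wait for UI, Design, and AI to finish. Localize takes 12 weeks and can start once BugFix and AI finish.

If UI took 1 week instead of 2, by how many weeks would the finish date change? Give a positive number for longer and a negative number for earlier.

0

Actual critical path: Levels→AI→BugFix→Localize = 9+9+9+12 = 39 ⇒ 39 weeks.
The longest path through UI is only 30 weeks, so UI has float 9.
The critical path is still Levels→AI→BugFix→Localize; finish is now 39 weeks.
Change in finish: 39 − 39 = +0 weeks.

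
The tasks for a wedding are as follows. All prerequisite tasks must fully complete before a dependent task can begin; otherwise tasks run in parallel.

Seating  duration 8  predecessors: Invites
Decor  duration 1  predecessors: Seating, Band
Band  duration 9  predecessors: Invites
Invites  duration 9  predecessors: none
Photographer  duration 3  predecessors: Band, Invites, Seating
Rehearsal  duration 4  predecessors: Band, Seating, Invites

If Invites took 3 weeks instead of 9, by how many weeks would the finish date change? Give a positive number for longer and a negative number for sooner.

-6

Critical path before the change: Invites→Band→Rehearsal = 9+9+4 = 22 giving 22 weeks.
Invites is on the critical path; changing it to 3 makes that path 16 weeks.
No other chain overtakes it, so the finish is 16 weeks.
Change in finish: 16 − 22 = -6 weeks.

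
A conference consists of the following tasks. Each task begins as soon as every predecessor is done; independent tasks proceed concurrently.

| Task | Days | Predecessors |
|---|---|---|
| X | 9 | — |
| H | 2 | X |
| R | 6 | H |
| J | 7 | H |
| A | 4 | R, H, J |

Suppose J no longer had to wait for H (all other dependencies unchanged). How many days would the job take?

21

Before: longest chain X→H→J→A = 9+2+7+4 = 22, finish 22.
Without H→J, J's earliest start moves from 11 to 0.
New critical path: X→H→R→A = 9+2+6+4 = 21 ⇒ 21 days.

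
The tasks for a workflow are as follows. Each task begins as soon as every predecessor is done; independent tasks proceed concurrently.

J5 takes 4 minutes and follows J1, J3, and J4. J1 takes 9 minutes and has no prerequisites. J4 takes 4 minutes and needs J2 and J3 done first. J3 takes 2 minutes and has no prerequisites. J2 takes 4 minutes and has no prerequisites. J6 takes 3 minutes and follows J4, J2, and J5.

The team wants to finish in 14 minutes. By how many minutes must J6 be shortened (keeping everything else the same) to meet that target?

Current finish: 16 minutes; target: 14.
J6 is on every critical path, so each minute cut from J6 cuts the finish by one (this holds down to a finish of 14).
Need 16 − 14 = 2 minutes off J6 → J6 becomes 1 minute, finish becomes 14.

2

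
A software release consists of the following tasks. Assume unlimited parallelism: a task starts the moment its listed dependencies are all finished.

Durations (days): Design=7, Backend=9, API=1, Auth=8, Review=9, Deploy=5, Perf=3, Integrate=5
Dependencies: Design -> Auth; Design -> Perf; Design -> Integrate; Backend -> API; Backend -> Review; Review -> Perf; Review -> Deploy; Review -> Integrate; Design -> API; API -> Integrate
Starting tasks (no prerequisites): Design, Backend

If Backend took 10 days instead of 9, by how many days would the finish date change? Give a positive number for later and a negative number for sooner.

The binding path is Backend→Review→Deploy = 9+9+5 = 23; finish at 23 days.
Backend lies on that path, so at 10 days the path becomes 24 days.
That remains the longest chain; total 24 days.
Change in finish: 24 − 23 = +1 days.

1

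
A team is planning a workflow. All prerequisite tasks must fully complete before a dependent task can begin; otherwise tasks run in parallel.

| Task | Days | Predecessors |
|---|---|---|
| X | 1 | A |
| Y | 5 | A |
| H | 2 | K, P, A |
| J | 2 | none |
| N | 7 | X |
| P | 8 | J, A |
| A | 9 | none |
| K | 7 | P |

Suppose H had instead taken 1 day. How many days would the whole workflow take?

The binding path is A→P→K→H = 9+8+7+2 = 26; finish at 26 days.
H is on the critical path; changing it to 1 makes that path 25 days.
The critical path is still A→P→K→H; finish is now 25 days.

25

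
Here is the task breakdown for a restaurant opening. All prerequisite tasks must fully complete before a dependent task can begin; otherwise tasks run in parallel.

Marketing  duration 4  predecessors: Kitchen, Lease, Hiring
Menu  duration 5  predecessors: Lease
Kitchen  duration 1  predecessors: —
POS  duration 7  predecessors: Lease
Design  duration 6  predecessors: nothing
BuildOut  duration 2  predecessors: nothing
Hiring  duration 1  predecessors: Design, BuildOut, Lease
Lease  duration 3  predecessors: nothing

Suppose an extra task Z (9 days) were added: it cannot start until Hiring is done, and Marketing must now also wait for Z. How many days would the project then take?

20

Originally the project takes 11 days.
With Z inserted, Marketing now waits for max(Kitchen, Lease, Hiring, Z).
New critical path: Design→Hiring→Z→Marketing = 6+1+9+4 = 20 ⇒ 20 days.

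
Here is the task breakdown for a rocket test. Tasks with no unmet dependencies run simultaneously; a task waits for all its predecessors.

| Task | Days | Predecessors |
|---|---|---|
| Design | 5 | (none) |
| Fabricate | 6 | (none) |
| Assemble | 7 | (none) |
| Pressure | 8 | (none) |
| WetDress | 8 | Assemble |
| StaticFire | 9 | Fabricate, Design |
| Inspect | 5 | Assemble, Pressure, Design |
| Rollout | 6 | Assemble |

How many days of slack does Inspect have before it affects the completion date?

2

Fabricate→StaticFire = 6+9 = 15 sets the makespan at 15 days.
Longest path through Inspect: 13 days (earliest finish 13, latest finish 15).
Slack of Inspect = 10 − 8 = 2 days.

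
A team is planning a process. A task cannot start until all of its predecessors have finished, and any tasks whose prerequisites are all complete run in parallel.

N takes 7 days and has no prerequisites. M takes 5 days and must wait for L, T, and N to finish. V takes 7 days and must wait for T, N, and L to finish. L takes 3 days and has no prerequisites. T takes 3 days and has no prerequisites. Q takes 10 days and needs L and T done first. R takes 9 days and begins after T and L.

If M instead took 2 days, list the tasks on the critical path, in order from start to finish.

N, V

Critical path before the change: N→V = 7+7 = 14 giving 14 days.
M is off the critical path — its longest chain is 12 days, giving 2 of slack.
The critical path is still N→V; finish is now 14 days.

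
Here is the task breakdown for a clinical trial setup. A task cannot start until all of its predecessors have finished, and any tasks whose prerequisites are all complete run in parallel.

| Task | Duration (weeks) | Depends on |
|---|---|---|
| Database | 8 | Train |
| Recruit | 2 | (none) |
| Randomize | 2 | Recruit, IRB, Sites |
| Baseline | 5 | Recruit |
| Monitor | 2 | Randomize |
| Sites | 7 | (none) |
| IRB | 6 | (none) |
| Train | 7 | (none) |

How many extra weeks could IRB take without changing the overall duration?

Train→Database = 7+8 = 15 sets the makespan at 15 weeks.
IRB finishes as early as 6 and must finish by 11.
So IRB can slip 11 − 6 = 5 weeks.

5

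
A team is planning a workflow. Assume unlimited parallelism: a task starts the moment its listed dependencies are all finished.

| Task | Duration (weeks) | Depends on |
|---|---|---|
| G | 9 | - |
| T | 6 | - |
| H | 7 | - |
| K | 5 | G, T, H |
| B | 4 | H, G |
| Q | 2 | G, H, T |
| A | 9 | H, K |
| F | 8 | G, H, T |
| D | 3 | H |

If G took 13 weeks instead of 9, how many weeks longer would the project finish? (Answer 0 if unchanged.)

Actual critical path: G→K→A = 9+5+9 = 23 ⇒ 23 weeks.
G is on the critical path; changing it to 13 makes that path 27 weeks.
The critical path is still G→K→A; finish is now 27 weeks.
Change in finish: 27 − 23 = +4 weeks.

4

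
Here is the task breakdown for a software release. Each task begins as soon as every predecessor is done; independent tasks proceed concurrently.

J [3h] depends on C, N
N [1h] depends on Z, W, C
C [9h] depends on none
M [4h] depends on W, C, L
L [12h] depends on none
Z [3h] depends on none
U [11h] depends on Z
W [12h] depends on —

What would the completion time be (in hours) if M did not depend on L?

Original critical path: L→M = 12+4 = 16 ⇒ 16 hours.
Dropping L→M doesn't change M's earliest start (12); another predecessor still binds.
After: W→N→J = 12+1+3 = 16 → 16 hours.

16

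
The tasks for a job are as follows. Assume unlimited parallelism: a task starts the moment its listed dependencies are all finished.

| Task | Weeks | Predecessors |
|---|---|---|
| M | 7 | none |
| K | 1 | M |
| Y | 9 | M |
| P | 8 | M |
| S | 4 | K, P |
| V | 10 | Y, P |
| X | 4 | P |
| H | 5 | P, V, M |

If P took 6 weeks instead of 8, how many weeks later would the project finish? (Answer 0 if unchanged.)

Baseline: M→Y→V→H = 7+9+10+5 = 31 → 31 weeks.
P is off the critical path — its longest chain is 30 weeks, giving 1 of slack.
No other chain overtakes it, so the finish is 31 weeks.
Change in finish: 31 − 31 = +0 weeks.

0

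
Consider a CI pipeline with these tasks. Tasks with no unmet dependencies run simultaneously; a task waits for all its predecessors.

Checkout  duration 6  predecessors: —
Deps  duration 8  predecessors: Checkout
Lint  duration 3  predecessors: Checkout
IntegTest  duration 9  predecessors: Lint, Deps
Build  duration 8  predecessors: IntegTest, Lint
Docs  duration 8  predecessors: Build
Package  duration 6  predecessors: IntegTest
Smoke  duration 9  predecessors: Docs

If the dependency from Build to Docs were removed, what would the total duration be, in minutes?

Before: longest chain Checkout→Deps→IntegTest→Build→Docs→Smoke = 6+8+9+8+8+9 = 48, finish 48.
Without Build→Docs, Docs's earliest start moves from 31 to 0.
The longest chain is now Checkout→Deps→IntegTest→Build = 6+8+9+8 = 31, so the CI pipeline takes 31 minutes.

31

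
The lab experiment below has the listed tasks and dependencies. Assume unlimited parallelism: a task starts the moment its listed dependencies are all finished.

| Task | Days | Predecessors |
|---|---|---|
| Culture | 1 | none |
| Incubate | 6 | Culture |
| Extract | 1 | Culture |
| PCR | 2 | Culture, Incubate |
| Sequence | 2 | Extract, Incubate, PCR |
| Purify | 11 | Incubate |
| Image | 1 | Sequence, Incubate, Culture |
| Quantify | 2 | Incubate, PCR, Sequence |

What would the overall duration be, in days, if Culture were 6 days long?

23

As given, the longest chain is Culture→Incubate→Purify = 1+6+11 = 18, so the finish is 18 days.
Culture is on the critical path; changing it to 6 makes that path 23 days.
No other chain overtakes it, so the finish is 23 days.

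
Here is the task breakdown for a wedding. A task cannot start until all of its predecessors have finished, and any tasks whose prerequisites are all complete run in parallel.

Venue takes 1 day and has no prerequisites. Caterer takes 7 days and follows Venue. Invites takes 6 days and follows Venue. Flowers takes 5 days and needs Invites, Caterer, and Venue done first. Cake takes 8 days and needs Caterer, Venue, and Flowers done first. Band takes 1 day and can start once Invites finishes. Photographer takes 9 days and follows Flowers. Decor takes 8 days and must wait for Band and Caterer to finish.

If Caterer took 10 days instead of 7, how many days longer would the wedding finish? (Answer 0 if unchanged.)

Critical path before the change: Venue→Caterer→Flowers→Photographer = 1+7+5+9 = 22 giving 22 days.
Caterer lies on that path, so at 10 days the path becomes 25 days.
That remains the longest chain; total 25 days.
Change in finish: 25 − 22 = +3 days.

3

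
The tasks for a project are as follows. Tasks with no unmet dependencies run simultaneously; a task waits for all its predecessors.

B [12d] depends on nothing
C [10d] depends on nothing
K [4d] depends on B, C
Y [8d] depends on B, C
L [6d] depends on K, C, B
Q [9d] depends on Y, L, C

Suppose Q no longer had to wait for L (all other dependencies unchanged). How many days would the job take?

29

Original critical path: B→K→L→Q = 12+4+6+9 = 31 ⇒ 31 days.
Without L→Q, Q's earliest start moves from 22 to 20.
The longest chain is now B→Y→Q = 12+8+9 = 29, so the job takes 29 days.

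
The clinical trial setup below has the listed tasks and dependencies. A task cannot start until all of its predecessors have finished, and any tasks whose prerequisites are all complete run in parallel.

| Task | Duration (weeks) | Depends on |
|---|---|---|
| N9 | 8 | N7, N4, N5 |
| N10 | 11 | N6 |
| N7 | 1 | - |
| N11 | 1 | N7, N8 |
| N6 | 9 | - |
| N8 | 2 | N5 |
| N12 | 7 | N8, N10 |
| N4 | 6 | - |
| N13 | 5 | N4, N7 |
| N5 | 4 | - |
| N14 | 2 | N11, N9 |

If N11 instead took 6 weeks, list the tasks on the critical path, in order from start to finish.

N6, N10, N12

The binding path is N6→N10→N12 = 9+11+7 = 27; finish at 27 weeks.
The longest path through N11 is only 9 weeks, so N11 has float 18.
That remains the longest chain; total 27 weeks.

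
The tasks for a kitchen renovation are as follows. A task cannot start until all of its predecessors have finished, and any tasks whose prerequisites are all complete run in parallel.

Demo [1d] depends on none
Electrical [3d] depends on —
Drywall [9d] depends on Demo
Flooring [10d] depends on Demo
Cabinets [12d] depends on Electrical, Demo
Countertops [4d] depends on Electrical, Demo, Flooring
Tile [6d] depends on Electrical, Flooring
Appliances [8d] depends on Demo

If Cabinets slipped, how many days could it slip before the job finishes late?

2

Critical path: Demo→Flooring→Tile = 1+10+6 = 17, so the finish is 17 days.
Cabinets finishes as early as 15 and must finish by 17.
So Cabinets can slip 17 − 15 = 2 days.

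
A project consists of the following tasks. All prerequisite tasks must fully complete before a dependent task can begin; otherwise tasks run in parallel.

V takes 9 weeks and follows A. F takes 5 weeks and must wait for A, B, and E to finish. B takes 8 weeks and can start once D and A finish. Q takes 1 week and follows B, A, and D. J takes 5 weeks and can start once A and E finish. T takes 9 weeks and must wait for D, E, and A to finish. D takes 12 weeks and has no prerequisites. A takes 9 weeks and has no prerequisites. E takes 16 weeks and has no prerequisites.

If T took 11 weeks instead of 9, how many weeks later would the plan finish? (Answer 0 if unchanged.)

2

Actual critical path: E→T = 16+9 = 25 ⇒ 25 weeks.
T is on the critical path; changing it to 11 makes that path 27 weeks.
That remains the longest chain; total 27 weeks.
Change in finish: 27 − 25 = +2 weeks.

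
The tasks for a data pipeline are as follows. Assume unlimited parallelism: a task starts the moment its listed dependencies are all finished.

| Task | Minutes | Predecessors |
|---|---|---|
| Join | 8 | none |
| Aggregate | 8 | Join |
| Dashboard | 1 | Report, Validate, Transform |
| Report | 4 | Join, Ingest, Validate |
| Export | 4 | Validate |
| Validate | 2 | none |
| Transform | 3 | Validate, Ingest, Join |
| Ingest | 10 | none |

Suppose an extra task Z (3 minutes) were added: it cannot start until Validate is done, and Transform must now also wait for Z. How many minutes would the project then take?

16

Originally the project takes 16 minutes.
With Z inserted, Transform now waits for max(Validate, Ingest, Join, Z).
New critical path: Join→Aggregate = 8+8 = 16 ⇒ 16 minutes.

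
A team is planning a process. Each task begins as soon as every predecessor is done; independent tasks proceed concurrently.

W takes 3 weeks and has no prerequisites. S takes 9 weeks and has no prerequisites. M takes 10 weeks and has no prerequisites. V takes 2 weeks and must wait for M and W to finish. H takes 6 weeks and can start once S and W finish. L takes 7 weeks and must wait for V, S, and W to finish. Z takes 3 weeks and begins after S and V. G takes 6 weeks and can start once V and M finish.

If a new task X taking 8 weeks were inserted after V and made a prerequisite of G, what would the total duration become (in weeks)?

Originally the schedule takes 19 weeks.
With X inserted, G now waits for max(V, M, X).
New critical path: M→V→X→G = 10+2+8+6 = 26 ⇒ 26 weeks.

26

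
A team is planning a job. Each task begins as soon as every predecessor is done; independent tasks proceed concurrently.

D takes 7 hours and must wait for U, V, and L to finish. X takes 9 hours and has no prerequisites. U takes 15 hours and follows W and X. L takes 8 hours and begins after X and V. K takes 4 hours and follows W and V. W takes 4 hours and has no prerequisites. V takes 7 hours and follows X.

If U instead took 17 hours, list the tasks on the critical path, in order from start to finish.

Actual critical path: X→U→D = 9+15+7 = 31 ⇒ 31 hours.
Since U is critical, the +2 change carries straight to that chain (now 33 hours).
That remains the longest chain; total 33 hours.

X, U, D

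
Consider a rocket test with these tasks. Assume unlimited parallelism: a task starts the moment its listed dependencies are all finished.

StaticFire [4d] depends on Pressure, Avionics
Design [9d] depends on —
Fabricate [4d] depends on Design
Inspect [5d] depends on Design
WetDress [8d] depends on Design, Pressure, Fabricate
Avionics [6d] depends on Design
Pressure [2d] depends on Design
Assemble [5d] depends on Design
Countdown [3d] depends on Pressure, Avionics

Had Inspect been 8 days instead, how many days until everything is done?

21

Baseline: Design→Fabricate→WetDress = 9+4+8 = 21 → 21 days.
Inspect is off the critical path — its longest chain is 14 days, giving 7 of slack.
That remains the longest chain; total 21 days.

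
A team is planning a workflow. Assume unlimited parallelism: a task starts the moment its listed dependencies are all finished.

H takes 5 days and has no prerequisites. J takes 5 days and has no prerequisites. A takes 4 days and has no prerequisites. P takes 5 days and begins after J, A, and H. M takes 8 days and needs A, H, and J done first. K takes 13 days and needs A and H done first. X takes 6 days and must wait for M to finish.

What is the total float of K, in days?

H→M→X = 5+8+6 = 19 sets the makespan at 19 days.
The longest chain containing K totals 18 days.
Float = 19 − 18 = 1.

1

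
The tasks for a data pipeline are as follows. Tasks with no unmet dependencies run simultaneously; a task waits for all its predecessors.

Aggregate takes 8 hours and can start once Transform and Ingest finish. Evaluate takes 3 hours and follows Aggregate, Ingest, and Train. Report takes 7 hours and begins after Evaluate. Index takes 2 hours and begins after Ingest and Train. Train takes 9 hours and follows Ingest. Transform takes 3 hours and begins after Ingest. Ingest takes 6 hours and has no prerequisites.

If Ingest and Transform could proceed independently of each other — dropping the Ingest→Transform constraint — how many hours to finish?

Before: longest chain Ingest→Transform→Aggregate→Evaluate→Report = 6+3+8+3+7 = 27, finish 27.
Without Ingest→Transform, Transform's earliest start moves from 6 to 0.
New critical path: Ingest→Train→Evaluate→Report = 6+9+3+7 = 25 ⇒ 25 hours.

25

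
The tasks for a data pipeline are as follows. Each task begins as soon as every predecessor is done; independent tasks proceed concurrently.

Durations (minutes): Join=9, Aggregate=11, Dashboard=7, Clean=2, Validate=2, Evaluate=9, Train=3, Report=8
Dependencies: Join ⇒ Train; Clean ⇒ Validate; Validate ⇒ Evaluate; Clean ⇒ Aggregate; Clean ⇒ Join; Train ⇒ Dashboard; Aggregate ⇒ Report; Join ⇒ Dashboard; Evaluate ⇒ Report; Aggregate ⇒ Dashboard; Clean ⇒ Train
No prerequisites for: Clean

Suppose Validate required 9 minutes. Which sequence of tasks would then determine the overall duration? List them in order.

Baseline: Clean→Validate→Evaluate→Report = 2+2+9+8 = 21 → 21 minutes.
Since Validate is critical, the +7 change carries straight to that chain (now 28 minutes).
That remains the longest chain; total 28 minutes.

Clean, Validate, Evaluate, Report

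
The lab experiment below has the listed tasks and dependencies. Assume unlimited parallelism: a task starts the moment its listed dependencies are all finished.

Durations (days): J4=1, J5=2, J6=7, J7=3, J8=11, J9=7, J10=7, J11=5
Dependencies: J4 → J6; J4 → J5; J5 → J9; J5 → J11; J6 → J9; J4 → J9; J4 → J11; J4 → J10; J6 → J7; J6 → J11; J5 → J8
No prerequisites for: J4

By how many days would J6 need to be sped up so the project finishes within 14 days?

Current finish: 15 days; target: 14.
J6 is on every critical path, so each day cut from J6 cuts the finish by one (this holds down to a finish of 14).
Need 15 − 14 = 1 day off J6 → J6 becomes 6 days, finish becomes 14.

1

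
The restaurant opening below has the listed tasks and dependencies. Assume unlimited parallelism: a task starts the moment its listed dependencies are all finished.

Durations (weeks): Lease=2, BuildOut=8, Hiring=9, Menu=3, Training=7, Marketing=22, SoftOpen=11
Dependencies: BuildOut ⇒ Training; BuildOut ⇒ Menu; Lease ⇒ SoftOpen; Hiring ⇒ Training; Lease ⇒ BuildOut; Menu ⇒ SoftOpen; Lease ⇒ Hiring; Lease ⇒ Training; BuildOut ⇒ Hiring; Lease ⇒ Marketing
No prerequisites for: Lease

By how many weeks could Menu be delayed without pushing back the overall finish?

2

The longest chain is Lease→BuildOut→Hiring→Training = 2+8+9+7 = 26; overall finish 26 weeks.
Longest path through Menu: 24 weeks (earliest finish 13, latest finish 15).
Float = 26 − 24 = 2.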